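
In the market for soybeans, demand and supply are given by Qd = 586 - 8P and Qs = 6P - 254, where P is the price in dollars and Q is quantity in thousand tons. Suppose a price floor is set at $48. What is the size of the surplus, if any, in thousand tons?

0

Equilibrium: 586 - 8P = 6P - 254, so 840 = 14P and P* = 60, Q* = 106.
Since 48 is below P* = 60, the floor does not bind and the free-market outcome prevails.
Since the control does not bind, there is no surplus.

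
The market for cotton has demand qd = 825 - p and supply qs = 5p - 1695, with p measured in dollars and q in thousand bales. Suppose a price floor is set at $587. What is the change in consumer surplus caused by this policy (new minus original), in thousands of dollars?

Setting quantity demanded equal to quantity supplied, 825 - p = 5p - 1695, gives p* = 420 and q* = 405.
Because the floor (587) lies above the market-clearing price, it is binding.
At p = 587: qd = 825 - 587 = 238 and qs = 5·587 - 1695 = 1240.
Consumer surplus without the control is ½ · (825 - 420) · 405 = 82012.5.
With the floor, consumers buy 238 units at 587, so CS = ½ · (825 - 587) · 238 = 28322.
Change in consumer surplus = 28322 - 82012.5 = -53690.5.

-53690.5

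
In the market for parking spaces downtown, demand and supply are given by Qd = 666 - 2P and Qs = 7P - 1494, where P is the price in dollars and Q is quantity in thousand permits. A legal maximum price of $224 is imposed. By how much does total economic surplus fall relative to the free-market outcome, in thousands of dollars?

4032

Without the control the market clears where 666 - 2P = 7P - 1494, i.e. P* = 240 and Q* = 186.
The ceiling of 224 is below the equilibrium price 240, so it binds.
At P = 224: Qd = 666 - 2·224 = 218 and Qs = 7·224 - 1494 = 74.
Quantity traded falls to 74. At Q = 74 the demand price is (666 - 74)/2 = 296 and the supply price is (1494 + 74)/7 = 224.
Deadweight loss = ½ · (296 - 224) · (186 - 74) = ½ · 72 · 112 = 4032.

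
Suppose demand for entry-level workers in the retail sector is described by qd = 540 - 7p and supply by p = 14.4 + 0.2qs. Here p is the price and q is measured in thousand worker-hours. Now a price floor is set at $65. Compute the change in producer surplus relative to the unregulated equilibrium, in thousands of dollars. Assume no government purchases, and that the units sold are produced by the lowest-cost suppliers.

Rearranging supply gives qs = 5p - 72. Setting quantity demanded equal to quantity supplied, 540 - 7p = 5p - 72, gives p* = 51 and q* = 183.
Because the floor (65) lies above the market-clearing price, it is binding.
At p = 65: qd = 540 - 7·65 = 85 and qs = 5·65 - 72 = 253.
Producer surplus without the control is ½ · (51 - 14.4) · 183 = 3348.9.
With the floor, 85 units are sold at 65. The supply price at q = 85 is 31.4, so PS = ½ · [(65 - 14.4) + (65 - 31.4)] · 85 = 3578.5.
Change in producer surplus = 3578.5 - 3348.9 = 229.6.

229.6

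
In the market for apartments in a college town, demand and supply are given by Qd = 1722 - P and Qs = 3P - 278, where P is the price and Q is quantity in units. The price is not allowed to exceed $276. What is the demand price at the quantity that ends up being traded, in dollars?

Setting quantity demanded equal to quantity supplied, 1722 - P = 3P - 278, gives P* = 500 and Q* = 1222.
The ceiling of 276 is below the equilibrium price 500, so it binds.
At P = 276: Qd = 1722 - 276 = 1446 and Qs = 3·276 - 278 = 550.
Only 550 units reach the market. On the demand curve, the marginal buyer's willingness to pay at Q = 550 is (1722 - 550) = 1172.

1172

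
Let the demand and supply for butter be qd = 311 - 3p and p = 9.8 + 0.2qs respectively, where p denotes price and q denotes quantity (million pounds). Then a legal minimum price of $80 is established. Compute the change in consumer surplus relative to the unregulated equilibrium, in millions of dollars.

Rearranging supply gives qs = 5p - 49. Without the control the market clears where 311 - 3p = 5p - 49, i.e. p* = 45 and q* = 176.
Since 80 > 45, the floor is binding.
At p = 80: qd = 311 - 3·80 = 71 and qs = 5·80 - 49 = 351.
Consumer surplus without the control is ½ · (311/3 - 45) · 176 = 15488/3.
With the floor, consumers buy 71 units at 80, so CS = ½ · (311/3 - 80) · 71 = 5041/6.
Change in consumer surplus = 5041/6 - 15488/3 = -4322.5.

-4322.5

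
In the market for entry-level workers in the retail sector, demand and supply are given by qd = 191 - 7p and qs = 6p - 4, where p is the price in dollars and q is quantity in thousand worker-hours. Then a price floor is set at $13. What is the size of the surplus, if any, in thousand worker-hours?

Setting quantity demanded equal to quantity supplied, 191 - 7p = 6p - 4, gives p* = 15 and q* = 86.
The floor of 13 is below the equilibrium price 15, so it is not binding; the market clears at p* = 15, q* = 86.
Since the control does not bind, there is no surplus.

0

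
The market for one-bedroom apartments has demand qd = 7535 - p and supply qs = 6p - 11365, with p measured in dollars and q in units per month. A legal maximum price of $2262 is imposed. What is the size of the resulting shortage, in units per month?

In a free market, 7535 - p = 6p - 11365 gives the equilibrium p* = 2700, q* = 4835.
Because the ceiling (2262) lies below the market-clearing price, it is binding.
At p = 2262: qd = 7535 - 2262 = 5273 and qs = 6·2262 - 11365 = 2207.
Shortage = qd - qs = 5273 - 2207 = 3066.

3066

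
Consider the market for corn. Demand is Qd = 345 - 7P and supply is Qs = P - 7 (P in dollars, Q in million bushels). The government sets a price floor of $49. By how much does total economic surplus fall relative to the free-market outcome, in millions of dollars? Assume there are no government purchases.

700

Equilibrium: 345 - 7P = P - 7, so 352 = 8P and P* = 44, Q* = 37.
Since 49 > 44, the floor is binding.
At P = 49: Qd = 345 - 7·49 = 2 and Qs = 49 - 7 = 42.
Quantity traded falls to 2. At Q = 2 the demand price is (345 - 2)/7 = 49 and the supply price is 7 + 2 = 9.
Deadweight loss = ½ · (49 - 9) · (37 - 2) = ½ · 40 · 35 = 700.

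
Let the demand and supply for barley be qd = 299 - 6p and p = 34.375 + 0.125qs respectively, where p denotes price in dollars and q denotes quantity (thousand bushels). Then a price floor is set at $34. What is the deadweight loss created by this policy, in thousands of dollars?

Rearranging supply gives qs = 8p - 275. In a free market, 299 - 6p = 8p - 275 gives the equilibrium p* = 41, q* = 53.
Since 34 is below p* = 41, the floor does not bind and the free-market outcome prevails.
Since the control does not bind, no trades are prevented and deadweight loss is zero.

0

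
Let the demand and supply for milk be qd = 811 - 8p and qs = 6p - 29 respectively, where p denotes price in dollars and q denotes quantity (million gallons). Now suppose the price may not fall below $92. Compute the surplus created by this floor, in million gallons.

In a free market, 811 - 8p = 6p - 29 gives the equilibrium p* = 60, q* = 331.
The floor of 92 is above the equilibrium price 60, so it binds.
At p = 92: qd = 811 - 8·92 = 75 and qs = 6·92 - 29 = 523.
Surplus = qs - qd = 523 - 75 = 448.

448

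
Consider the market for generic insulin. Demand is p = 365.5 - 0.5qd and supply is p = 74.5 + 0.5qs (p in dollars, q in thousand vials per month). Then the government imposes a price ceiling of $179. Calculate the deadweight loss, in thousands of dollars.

Rearranging demand gives qd = 731 - 2p; rearranging supply gives qs = 2p - 149. Without the control the market clears where 731 - 2p = 2p - 149, i.e. p* = 220 and q* = 291.
Because the ceiling (179) lies below the market-clearing price, it is binding.
At p = 179: qd = 731 - 2·179 = 373 and qs = 2·179 - 149 = 209.
Quantity traded falls to 209. At q = 209 the demand price is (731 - 209)/2 = 261 and the supply price is (149 + 209)/2 = 179.
Deadweight loss = ½ · (261 - 179) · (291 - 209) = ½ · 82 · 82 = 3362.

3362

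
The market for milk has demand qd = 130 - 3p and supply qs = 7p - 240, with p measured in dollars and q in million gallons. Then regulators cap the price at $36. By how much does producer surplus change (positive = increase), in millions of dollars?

Without the control the market clears where 130 - 3p = 7p - 240, i.e. p* = 37 and q* = 19.
The ceiling of 36 is below the equilibrium price 37, so it binds.
At p = 36: qd = 130 - 3·36 = 22 and qs = 7·36 - 240 = 12.
Producer surplus without the control is ½ · (37 - 240/7) · 19 = 361/14.
With the ceiling, producers sell 12 units at 36, so PS = ½ · (36 - 240/7) · 12 = 72/7.
Change in producer surplus = 72/7 - 361/14 = -15.5.

-15.5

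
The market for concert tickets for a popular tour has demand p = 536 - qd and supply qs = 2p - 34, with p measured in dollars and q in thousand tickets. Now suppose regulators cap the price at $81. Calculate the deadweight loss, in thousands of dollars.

35643

Rearranging demand gives qd = 536 - p. Setting quantity demanded equal to quantity supplied, 536 - p = 2p - 34, gives p* = 190 and q* = 346.
Since 81 < 190, the ceiling is binding.
At p = 81: qd = 536 - 81 = 455 and qs = 2·81 - 34 = 128.
Quantity traded falls to 128. At q = 128 the demand price is 536 - 128 = 408 and the supply price is (34 + 128)/2 = 81.
Deadweight loss = ½ · (408 - 81) · (346 - 128) = ½ · 327 · 218 = 35643.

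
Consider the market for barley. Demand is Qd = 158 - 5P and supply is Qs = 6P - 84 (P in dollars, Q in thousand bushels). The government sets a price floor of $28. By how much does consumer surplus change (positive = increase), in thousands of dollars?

-198

Equilibrium: 158 - 5P = 6P - 84, so 242 = 11P and P* = 22, Q* = 48.
Since 28 > 22, the floor is binding.
At P = 28: Qd = 158 - 5·28 = 18 and Qs = 6·28 - 84 = 84.
Consumer surplus without the control is ½ · (31.6 - 22) · 48 = 230.4.
With the floor, consumers buy 18 units at 28, so CS = ½ · (31.6 - 28) · 18 = 32.4.
Change in consumer surplus = 32.4 - 230.4 = -198.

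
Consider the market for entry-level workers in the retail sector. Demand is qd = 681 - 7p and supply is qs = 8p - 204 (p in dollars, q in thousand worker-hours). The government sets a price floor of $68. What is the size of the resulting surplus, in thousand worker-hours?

135

Setting quantity demanded equal to quantity supplied, 681 - 7p = 8p - 204, gives p* = 59 and q* = 268.
Because the floor (68) lies above the market-clearing price, it is binding.
At p = 68: qd = 681 - 7·68 = 205 and qs = 8·68 - 204 = 340.
Surplus = qs - qd = 340 - 205 = 135.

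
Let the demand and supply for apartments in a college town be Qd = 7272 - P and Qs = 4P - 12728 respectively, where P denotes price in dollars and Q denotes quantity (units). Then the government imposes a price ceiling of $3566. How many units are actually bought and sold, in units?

1536

In a free market, 7272 - P = 4P - 12728 gives the equilibrium P* = 4000, Q* = 3272.
The ceiling of 3566 is below the equilibrium price 4000, so it binds.
At P = 3566: Qd = 7272 - 3566 = 3706 and Qs = 4·3566 - 12728 = 1536.
The quantity actually transacted is the short side, supply: 1536.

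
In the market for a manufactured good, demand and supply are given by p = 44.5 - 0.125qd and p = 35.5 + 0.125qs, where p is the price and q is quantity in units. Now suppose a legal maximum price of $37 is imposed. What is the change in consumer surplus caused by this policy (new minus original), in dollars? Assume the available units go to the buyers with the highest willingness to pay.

Rearranging demand gives qd = 356 - 8p; rearranging supply gives qs = 8p - 284. Without the control the market clears where 356 - 8p = 8p - 284, i.e. p* = 40 and q* = 36.
Because the ceiling (37) lies below the market-clearing price, it is binding.
At p = 37: qd = 356 - 8·37 = 60 and qs = 8·37 - 284 = 12.
Consumer surplus without the control is ½ · (44.5 - 40) · 36 = 81.
With the ceiling, 12 units are sold at 37 (assume they go to the highest-value buyers). The demand price at q = 12 is 43, so CS = ½ · [(44.5 - 37) + (43 - 37)] · 12 = 81.
Change in consumer surplus = 81 - 81 = 0.

0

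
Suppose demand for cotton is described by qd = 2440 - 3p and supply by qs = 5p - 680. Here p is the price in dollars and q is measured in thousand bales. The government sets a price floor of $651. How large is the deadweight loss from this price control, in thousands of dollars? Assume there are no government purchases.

163490.4

Setting quantity demanded equal to quantity supplied, 2440 - 3p = 5p - 680, gives p* = 390 and q* = 1270.
Since 651 > 390, the floor is binding.
At p = 651: qd = 2440 - 3·651 = 487 and qs = 5·651 - 680 = 2575.
Quantity traded falls to 487. At q = 487 the demand price is (2440 - 487)/3 = 651 and the supply price is (680 + 487)/5 = 233.4.
Deadweight loss = ½ · (651 - 233.4) · (1270 - 487) = ½ · 417.6 · 783 = 163490.4.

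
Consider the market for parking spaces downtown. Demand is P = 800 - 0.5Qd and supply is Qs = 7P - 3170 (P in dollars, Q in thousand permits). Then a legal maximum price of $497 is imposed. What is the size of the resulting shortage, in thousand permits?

297

Rearranging demand gives Qd = 1600 - 2P. Equilibrium: 1600 - 2P = 7P - 3170, so 4770 = 9P and P* = 530, Q* = 540.
Because the ceiling (497) lies below the market-clearing price, it is binding.
At P = 497: Qd = 1600 - 2·497 = 606 and Qs = 7·497 - 3170 = 309.
Shortage = Qd - Qs = 606 - 309 = 297.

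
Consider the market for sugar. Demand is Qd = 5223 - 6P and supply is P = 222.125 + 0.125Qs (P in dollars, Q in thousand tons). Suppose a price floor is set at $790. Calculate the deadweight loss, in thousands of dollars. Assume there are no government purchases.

441525

Rearranging supply gives Qs = 8P - 1777. Setting quantity demanded equal to quantity supplied, 5223 - 6P = 8P - 1777, gives P* = 500 and Q* = 2223.
The floor of 790 is above the equilibrium price 500, so it binds.
At P = 790: Qd = 5223 - 6·790 = 483 and Qs = 8·790 - 1777 = 4543.
Quantity traded falls to 483. At Q = 483 the demand price is (5223 - 483)/6 = 790 and the supply price is (1777 + 483)/8 = 282.5.
Deadweight loss = ½ · (790 - 282.5) · (2223 - 483) = ½ · 507.5 · 1740 = 441525.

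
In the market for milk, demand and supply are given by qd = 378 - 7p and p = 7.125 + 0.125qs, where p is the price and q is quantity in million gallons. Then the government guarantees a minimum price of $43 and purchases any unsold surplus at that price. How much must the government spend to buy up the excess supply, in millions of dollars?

Rearranging supply gives qs = 8p - 57. Setting quantity demanded equal to quantity supplied, 378 - 7p = 8p - 57, gives p* = 29 and q* = 175.
Since 43 > 29, the floor is binding.
At p = 43: qd = 378 - 7·43 = 77 and qs = 8·43 - 57 = 287.
Surplus = qs - qd = 210.
Government expenditure = surplus × support price = 210 × 43 = 9030.

9030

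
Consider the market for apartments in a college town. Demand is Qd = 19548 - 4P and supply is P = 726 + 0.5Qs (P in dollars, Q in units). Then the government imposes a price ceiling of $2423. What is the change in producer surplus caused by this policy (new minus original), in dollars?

Rearranging supply gives Qs = 2P - 1452. Equilibrium: 19548 - 4P = 2P - 1452, so 21000 = 6P and P* = 3500, Q* = 5548.
Since 2423 < 3500, the ceiling is binding.
At P = 2423: Qd = 19548 - 4·2423 = 9856 and Qs = 2·2423 - 1452 = 3394.
Producer surplus without the control is ½ · (3500 - 726) · 5548 = 7695076.
With the ceiling, producers sell 3394 units at 2423, so PS = ½ · (2423 - 726) · 3394 = 2879809.
Change in producer surplus = 2879809 - 7695076 = -4815267.

-4815267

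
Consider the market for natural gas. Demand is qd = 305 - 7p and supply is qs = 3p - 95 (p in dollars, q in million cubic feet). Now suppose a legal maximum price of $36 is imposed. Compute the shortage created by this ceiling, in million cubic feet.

40

Equilibrium: 305 - 7p = 3p - 95, so 400 = 10p and p* = 40, q* = 25.
Because the ceiling (36) lies below the market-clearing price, it is binding.
At p = 36: qd = 305 - 7·36 = 53 and qs = 3·36 - 95 = 13.
Shortage = qd - qs = 53 - 13 = 40.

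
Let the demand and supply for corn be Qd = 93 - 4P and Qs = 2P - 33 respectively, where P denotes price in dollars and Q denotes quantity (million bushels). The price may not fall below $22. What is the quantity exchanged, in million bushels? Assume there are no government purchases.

In a free market, 93 - 4P = 2P - 33 gives the equilibrium P* = 21, Q* = 9.
Since 22 > 21, the floor is binding.
At P = 22: Qd = 93 - 4·22 = 5 and Qs = 2·22 - 33 = 11.
The quantity actually transacted is the short side, demand: 5.

5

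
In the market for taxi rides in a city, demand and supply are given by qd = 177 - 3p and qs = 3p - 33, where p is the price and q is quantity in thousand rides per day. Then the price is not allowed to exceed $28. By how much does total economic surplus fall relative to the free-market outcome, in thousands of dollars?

147

Equilibrium: 177 - 3p = 3p - 33, so 210 = 6p and p* = 35, q* = 72.
The ceiling of 28 is below the equilibrium price 35, so it binds.
At p = 28: qd = 177 - 3·28 = 93 and qs = 3·28 - 33 = 51.
Quantity traded falls to 51. At q = 51 the demand price is (177 - 51)/3 = 42 and the supply price is (33 + 51)/3 = 28.
Deadweight loss = ½ · (42 - 28) · (72 - 51) = ½ · 14 · 21 = 147.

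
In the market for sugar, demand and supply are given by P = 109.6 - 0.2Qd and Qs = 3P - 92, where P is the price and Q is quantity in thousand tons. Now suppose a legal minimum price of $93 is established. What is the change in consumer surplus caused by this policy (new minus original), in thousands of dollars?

Rearranging demand gives Qd = 548 - 5P. In a free market, 548 - 5P = 3P - 92 gives the equilibrium P* = 80, Q* = 148.
The floor of 93 is above the equilibrium price 80, so it binds.
At P = 93: Qd = 548 - 5·93 = 83 and Qs = 3·93 - 92 = 187.
Consumer surplus without the control is ½ · (109.6 - 80) · 148 = 2190.4.
With the floor, consumers buy 83 units at 93, so CS = ½ · (109.6 - 93) · 83 = 688.9.
Change in consumer surplus = 688.9 - 2190.4 = -1501.5.

-1501.5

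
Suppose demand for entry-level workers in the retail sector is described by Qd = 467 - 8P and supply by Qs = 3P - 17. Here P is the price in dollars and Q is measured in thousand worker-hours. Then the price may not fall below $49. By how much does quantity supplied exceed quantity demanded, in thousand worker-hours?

Setting quantity demanded equal to quantity supplied, 467 - 8P = 3P - 17, gives P* = 44 and Q* = 115.
Because the floor (49) lies above the market-clearing price, it is binding.
At P = 49: Qd = 467 - 8·49 = 75 and Qs = 3·49 - 17 = 130.
Surplus = Qs - Qd = 130 - 75 = 55.

55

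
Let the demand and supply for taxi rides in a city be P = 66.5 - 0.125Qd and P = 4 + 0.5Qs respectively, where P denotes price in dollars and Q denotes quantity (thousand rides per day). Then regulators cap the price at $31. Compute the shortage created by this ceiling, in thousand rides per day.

Rearranging demand gives Qd = 532 - 8P; rearranging supply gives Qs = 2P - 8. Setting quantity demanded equal to quantity supplied, 532 - 8P = 2P - 8, gives P* = 54 and Q* = 100.
The ceiling of 31 is below the equilibrium price 54, so it binds.
At P = 31: Qd = 532 - 8·31 = 284 and Qs = 2·31 - 8 = 54.
Shortage = Qd - Qs = 284 - 54 = 230.

230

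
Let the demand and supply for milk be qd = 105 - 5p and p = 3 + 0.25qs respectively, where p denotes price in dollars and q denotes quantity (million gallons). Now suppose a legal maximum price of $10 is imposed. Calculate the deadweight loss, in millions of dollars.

Rearranging supply gives qs = 4p - 12. Setting quantity demanded equal to quantity supplied, 105 - 5p = 4p - 12, gives p* = 13 and q* = 40.
Since 10 < 13, the ceiling is binding.
At p = 10: qd = 105 - 5·10 = 55 and qs = 4·10 - 12 = 28.
Quantity traded falls to 28. At q = 28 the demand price is (105 - 28)/5 = 15.4 and the supply price is (12 + 28)/4 = 10.
Deadweight loss = ½ · (15.4 - 10) · (40 - 28) = ½ · 5.4 · 12 = 32.4.

32.4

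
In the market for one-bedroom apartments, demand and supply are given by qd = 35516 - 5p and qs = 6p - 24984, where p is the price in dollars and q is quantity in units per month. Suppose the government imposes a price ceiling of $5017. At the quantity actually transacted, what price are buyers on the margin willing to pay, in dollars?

In a free market, 35516 - 5p = 6p - 24984 gives the equilibrium p* = 5500, q* = 8016.
The ceiling of 5017 is below the equilibrium price 5500, so it binds.
At p = 5017: qd = 35516 - 5·5017 = 10431 and qs = 6·5017 - 24984 = 5118.
Only 5118 units reach the market. On the demand curve, the marginal buyer's willingness to pay at q = 5118 is (35516 - 5118)/5 = 6079.6.

6079.6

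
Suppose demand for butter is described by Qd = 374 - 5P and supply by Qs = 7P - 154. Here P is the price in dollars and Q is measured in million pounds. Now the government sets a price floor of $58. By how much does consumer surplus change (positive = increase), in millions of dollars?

-1666

Without the control the market clears where 374 - 5P = 7P - 154, i.e. P* = 44 and Q* = 154.
The floor of 58 is above the equilibrium price 44, so it binds.
At P = 58: Qd = 374 - 5·58 = 84 and Qs = 7·58 - 154 = 252.
Consumer surplus without the control is ½ · (74.8 - 44) · 154 = 2371.6.
With the floor, consumers buy 84 units at 58, so CS = ½ · (74.8 - 58) · 84 = 705.6.
Change in consumer surplus = 705.6 - 2371.6 = -1666.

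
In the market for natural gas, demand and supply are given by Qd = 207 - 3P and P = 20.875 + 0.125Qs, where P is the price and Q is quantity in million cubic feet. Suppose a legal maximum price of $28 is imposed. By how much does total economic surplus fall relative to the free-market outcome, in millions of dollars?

Rearranging supply gives Qs = 8P - 167. Without the control the market clears where 207 - 3P = 8P - 167, i.e. P* = 34 and Q* = 105.
Since 28 < 34, the ceiling is binding.
At P = 28: Qd = 207 - 3·28 = 123 and Qs = 8·28 - 167 = 57.
Quantity traded falls to 57. At Q = 57 the demand price is (207 - 57)/3 = 50 and the supply price is (167 + 57)/8 = 28.
Deadweight loss = ½ · (50 - 28) · (105 - 57) = ½ · 22 · 48 = 528.

528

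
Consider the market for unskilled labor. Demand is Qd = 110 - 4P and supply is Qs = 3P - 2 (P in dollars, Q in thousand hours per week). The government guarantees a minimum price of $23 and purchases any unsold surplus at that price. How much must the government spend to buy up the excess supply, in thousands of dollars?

Without the control the market clears where 110 - 4P = 3P - 2, i.e. P* = 16 and Q* = 46.
Since 23 > 16, the floor is binding.
At P = 23: Qd = 110 - 4·23 = 18 and Qs = 3·23 - 2 = 67.
Surplus = Qs - Qd = 49.
Government expenditure = surplus × support price = 49 × 23 = 1127.

1127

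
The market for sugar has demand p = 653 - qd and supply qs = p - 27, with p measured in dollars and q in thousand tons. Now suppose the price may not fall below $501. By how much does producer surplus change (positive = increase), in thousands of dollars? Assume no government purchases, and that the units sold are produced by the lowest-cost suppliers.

11511.5

Rearranging demand gives qd = 653 - p. In a free market, 653 - p = p - 27 gives the equilibrium p* = 340, q* = 313.
Since 501 > 340, the floor is binding.
At p = 501: qd = 653 - 501 = 152 and qs = 501 - 27 = 474.
Producer surplus without the control is ½ · (340 - 27) · 313 = 48984.5.
With the floor, 152 units are sold at 501. The supply price at q = 152 is 179, so PS = ½ · [(501 - 27) + (501 - 179)] · 152 = 60496.
Change in producer surplus = 60496 - 48984.5 = 11511.5.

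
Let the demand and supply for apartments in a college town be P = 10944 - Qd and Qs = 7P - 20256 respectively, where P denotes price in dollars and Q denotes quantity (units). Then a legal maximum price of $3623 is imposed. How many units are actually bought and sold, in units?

Rearranging demand gives Qd = 10944 - P. In a free market, 10944 - P = 7P - 20256 gives the equilibrium P* = 3900, Q* = 7044.
Since 3623 < 3900, the ceiling is binding.
At P = 3623: Qd = 10944 - 3623 = 7321 and Qs = 7·3623 - 20256 = 5105.
The quantity actually transacted is the short side, supply: 5105.

5105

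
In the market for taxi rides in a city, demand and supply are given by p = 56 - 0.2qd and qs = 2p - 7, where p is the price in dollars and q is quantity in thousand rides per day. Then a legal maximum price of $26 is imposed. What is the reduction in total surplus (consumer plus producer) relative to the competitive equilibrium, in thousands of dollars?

315

Rearranging demand gives qd = 280 - 5p. Equilibrium: 280 - 5p = 2p - 7, so 287 = 7p and p* = 41, q* = 75.
Since 26 < 41, the ceiling is binding.
At p = 26: qd = 280 - 5·26 = 150 and qs = 2·26 - 7 = 45.
Quantity traded falls to 45. At q = 45 the demand price is (280 - 45)/5 = 47 and the supply price is (7 + 45)/2 = 26.
Deadweight loss = ½ · (47 - 26) · (75 - 45) = ½ · 21 · 30 = 315.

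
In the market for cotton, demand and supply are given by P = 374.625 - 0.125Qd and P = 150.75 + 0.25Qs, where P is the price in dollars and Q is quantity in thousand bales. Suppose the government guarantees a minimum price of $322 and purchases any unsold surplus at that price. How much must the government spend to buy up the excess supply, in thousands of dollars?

85008

Rearranging demand gives Qd = 2997 - 8P; rearranging supply gives Qs = 4P - 603. Without the control the market clears where 2997 - 8P = 4P - 603, i.e. P* = 300 and Q* = 597.
Since 322 > 300, the floor is binding.
At P = 322: Qd = 2997 - 8·322 = 421 and Qs = 4·322 - 603 = 685.
Surplus = Qs - Qd = 264.
Government expenditure = surplus × support price = 264 × 322 = 85008.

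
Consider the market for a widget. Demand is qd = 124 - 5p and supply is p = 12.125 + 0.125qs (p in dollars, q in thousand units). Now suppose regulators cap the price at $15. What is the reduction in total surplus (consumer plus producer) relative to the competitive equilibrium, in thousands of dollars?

Rearranging supply gives qs = 8p - 97. Equilibrium: 124 - 5p = 8p - 97, so 221 = 13p and p* = 17, q* = 39.
The ceiling of 15 is below the equilibrium price 17, so it binds.
At p = 15: qd = 124 - 5·15 = 49 and qs = 8·15 - 97 = 23.
Quantity traded falls to 23. At q = 23 the demand price is (124 - 23)/5 = 20.2 and the supply price is (97 + 23)/8 = 15.
Deadweight loss = ½ · (20.2 - 15) · (39 - 23) = ½ · 5.2 · 16 = 41.6.

41.6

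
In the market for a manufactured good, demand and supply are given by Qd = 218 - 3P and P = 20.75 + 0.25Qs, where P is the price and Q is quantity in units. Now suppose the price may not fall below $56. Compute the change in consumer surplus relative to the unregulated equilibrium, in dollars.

Rearranging supply gives Qs = 4P - 83. Without the control the market clears where 218 - 3P = 4P - 83, i.e. P* = 43 and Q* = 89.
The floor of 56 is above the equilibrium price 43, so it binds.
At P = 56: Qd = 218 - 3·56 = 50 and Qs = 4·56 - 83 = 141.
Consumer surplus without the control is ½ · (218/3 - 43) · 89 = 7921/6.
With the floor, consumers buy 50 units at 56, so CS = ½ · (218/3 - 56) · 50 = 1250/3.
Change in consumer surplus = 1250/3 - 7921/6 = -903.5.

-903.5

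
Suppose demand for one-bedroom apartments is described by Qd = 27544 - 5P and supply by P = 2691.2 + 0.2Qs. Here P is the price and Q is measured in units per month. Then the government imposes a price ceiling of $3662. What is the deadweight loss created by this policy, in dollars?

Rearranging supply gives Qs = 5P - 13456. Setting quantity demanded equal to quantity supplied, 27544 - 5P = 5P - 13456, gives P* = 4100 and Q* = 7044.
Since 3662 < 4100, the ceiling is binding.
At P = 3662: Qd = 27544 - 5·3662 = 9234 and Qs = 5·3662 - 13456 = 4854.
Quantity traded falls to 4854. At Q = 4854 the demand price is (27544 - 4854)/5 = 4538 and the supply price is (13456 + 4854)/5 = 3662.
Deadweight loss = ½ · (4538 - 3662) · (7044 - 4854) = ½ · 876 · 2190 = 959220.

959220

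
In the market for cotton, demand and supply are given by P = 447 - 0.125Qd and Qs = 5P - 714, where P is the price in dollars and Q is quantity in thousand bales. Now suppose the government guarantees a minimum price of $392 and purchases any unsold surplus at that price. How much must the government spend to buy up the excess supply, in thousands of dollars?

Rearranging demand gives Qd = 3576 - 8P. Setting quantity demanded equal to quantity supplied, 3576 - 8P = 5P - 714, gives P* = 330 and Q* = 936.
Because the floor (392) lies above the market-clearing price, it is binding.
At P = 392: Qd = 3576 - 8·392 = 440 and Qs = 5·392 - 714 = 1246.
Surplus = Qs - Qd = 806.
Government expenditure = surplus × support price = 806 × 392 = 315952.

315952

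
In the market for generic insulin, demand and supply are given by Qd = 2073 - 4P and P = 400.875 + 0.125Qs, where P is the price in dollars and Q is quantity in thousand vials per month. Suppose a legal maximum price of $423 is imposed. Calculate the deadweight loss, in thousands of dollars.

Rearranging supply gives Qs = 8P - 3207. Setting quantity demanded equal to quantity supplied, 2073 - 4P = 8P - 3207, gives P* = 440 and Q* = 313.
The ceiling of 423 is below the equilibrium price 440, so it binds.
At P = 423: Qd = 2073 - 4·423 = 381 and Qs = 8·423 - 3207 = 177.
Quantity traded falls to 177. At Q = 177 the demand price is (2073 - 177)/4 = 474 and the supply price is (3207 + 177)/8 = 423.
Deadweight loss = ½ · (474 - 423) · (313 - 177) = ½ · 51 · 136 = 3468.

3468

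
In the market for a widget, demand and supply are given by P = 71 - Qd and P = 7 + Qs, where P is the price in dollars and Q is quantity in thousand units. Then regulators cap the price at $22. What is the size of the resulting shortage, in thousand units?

34

Rearranging demand gives Qd = 71 - P; rearranging supply gives Qs = P - 7. Setting quantity demanded equal to quantity supplied, 71 - P = P - 7, gives P* = 39 and Q* = 32.
Because the ceiling (22) lies below the market-clearing price, it is binding.
At P = 22: Qd = 71 - 22 = 49 and Qs = 22 - 7 = 15.
Shortage = Qd - Qs = 49 - 15 = 34.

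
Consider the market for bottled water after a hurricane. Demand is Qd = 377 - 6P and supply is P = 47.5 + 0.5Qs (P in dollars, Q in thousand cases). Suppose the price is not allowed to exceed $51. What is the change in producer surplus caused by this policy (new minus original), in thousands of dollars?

-120

Rearranging supply gives Qs = 2P - 95. In a free market, 377 - 6P = 2P - 95 gives the equilibrium P* = 59, Q* = 23.
Because the ceiling (51) lies below the market-clearing price, it is binding.
At P = 51: Qd = 377 - 6·51 = 71 and Qs = 2·51 - 95 = 7.
Producer surplus without the control is ½ · (59 - 47.5) · 23 = 132.25.
With the ceiling, producers sell 7 units at 51, so PS = ½ · (51 - 47.5) · 7 = 12.25.
Change in producer surplus = 12.25 - 132.25 = -120.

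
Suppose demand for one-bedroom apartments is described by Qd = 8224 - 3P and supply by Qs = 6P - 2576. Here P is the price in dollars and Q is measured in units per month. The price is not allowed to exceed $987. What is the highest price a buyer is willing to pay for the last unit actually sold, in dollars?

1626

Without the control the market clears where 8224 - 3P = 6P - 2576, i.e. P* = 1200 and Q* = 4624.
Because the ceiling (987) lies below the market-clearing price, it is binding.
At P = 987: Qd = 8224 - 3·987 = 5263 and Qs = 6·987 - 2576 = 3346.
Only 3346 units reach the market. On the demand curve, the marginal buyer's willingness to pay at Q = 3346 is (8224 - 3346)/3 = 1626.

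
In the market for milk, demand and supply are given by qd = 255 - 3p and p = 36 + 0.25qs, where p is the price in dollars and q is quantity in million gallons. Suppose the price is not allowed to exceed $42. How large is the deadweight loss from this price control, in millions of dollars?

Rearranging supply gives qs = 4p - 144. Without the control the market clears where 255 - 3p = 4p - 144, i.e. p* = 57 and q* = 84.
Since 42 < 57, the ceiling is binding.
At p = 42: qd = 255 - 3·42 = 129 and qs = 4·42 - 144 = 24.
Quantity traded falls to 24. At q = 24 the demand price is (255 - 24)/3 = 77 and the supply price is (144 + 24)/4 = 42.
Deadweight loss = ½ · (77 - 42) · (84 - 24) = ½ · 35 · 60 = 1050.

1050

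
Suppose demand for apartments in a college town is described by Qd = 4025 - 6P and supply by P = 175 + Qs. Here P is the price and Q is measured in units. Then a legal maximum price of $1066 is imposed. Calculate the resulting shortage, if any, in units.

Rearranging supply gives Qs = P - 175. Setting quantity demanded equal to quantity supplied, 4025 - 6P = P - 175, gives P* = 600 and Q* = 425.
The ceiling of 1066 is above the equilibrium price 600, so it is not binding; the market clears at P* = 600, Q* = 425.
Since the control does not bind, there is no shortage.

0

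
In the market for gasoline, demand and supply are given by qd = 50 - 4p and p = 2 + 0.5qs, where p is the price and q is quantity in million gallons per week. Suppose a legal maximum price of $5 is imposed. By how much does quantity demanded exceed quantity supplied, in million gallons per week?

Rearranging supply gives qs = 2p - 4. Equilibrium: 50 - 4p = 2p - 4, so 54 = 6p and p* = 9, q* = 14.
Because the ceiling (5) lies below the market-clearing price, it is binding.
At p = 5: qd = 50 - 4·5 = 30 and qs = 2·5 - 4 = 6.
Shortage = qd - qs = 30 - 6 = 24.

24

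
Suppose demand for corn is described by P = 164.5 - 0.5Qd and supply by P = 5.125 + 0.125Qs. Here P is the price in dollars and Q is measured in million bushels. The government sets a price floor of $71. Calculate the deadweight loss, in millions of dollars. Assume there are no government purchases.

Rearranging demand gives Qd = 329 - 2P; rearranging supply gives Qs = 8P - 41. In a free market, 329 - 2P = 8P - 41 gives the equilibrium P* = 37, Q* = 255.
Because the floor (71) lies above the market-clearing price, it is binding.
At P = 71: Qd = 329 - 2·71 = 187 and Qs = 8·71 - 41 = 527.
Quantity traded falls to 187. At Q = 187 the demand price is (329 - 187)/2 = 71 and the supply price is (41 + 187)/8 = 28.5.
Deadweight loss = ½ · (71 - 28.5) · (255 - 187) = ½ · 42.5 · 68 = 1445.

1445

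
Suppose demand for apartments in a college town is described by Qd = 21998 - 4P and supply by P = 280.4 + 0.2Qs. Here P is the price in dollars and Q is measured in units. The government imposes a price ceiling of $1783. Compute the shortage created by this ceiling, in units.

7353

Rearranging supply gives Qs = 5P - 1402. Equilibrium: 21998 - 4P = 5P - 1402, so 23400 = 9P and P* = 2600, Q* = 11598.
Since 1783 < 2600, the ceiling is binding.
At P = 1783: Qd = 21998 - 4·1783 = 14866 and Qs = 5·1783 - 1402 = 7513.
Shortage = Qd - Qs = 14866 - 7513 = 7353.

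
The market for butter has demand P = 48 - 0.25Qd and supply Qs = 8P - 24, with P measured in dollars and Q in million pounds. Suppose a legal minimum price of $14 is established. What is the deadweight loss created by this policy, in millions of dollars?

Rearranging demand gives Qd = 192 - 4P. Without the control the market clears where 192 - 4P = 8P - 24, i.e. P* = 18 and Q* = 120.
Since 14 is below P* = 18, the floor does not bind and the free-market outcome prevails.
Since the control does not bind, no trades are prevented and deadweight loss is zero.

0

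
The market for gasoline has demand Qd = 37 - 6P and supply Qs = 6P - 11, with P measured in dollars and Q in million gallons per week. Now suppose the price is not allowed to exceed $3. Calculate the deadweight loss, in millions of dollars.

6

Without the control the market clears where 37 - 6P = 6P - 11, i.e. P* = 4 and Q* = 13.
Since 3 < 4, the ceiling is binding.
At P = 3: Qd = 37 - 6·3 = 19 and Qs = 6·3 - 11 = 7.
Quantity traded falls to 7. At Q = 7 the demand price is (37 - 7)/6 = 5 and the supply price is (11 + 7)/6 = 3.
Deadweight loss = ½ · (5 - 3) · (13 - 7) = ½ · 2 · 6 = 6.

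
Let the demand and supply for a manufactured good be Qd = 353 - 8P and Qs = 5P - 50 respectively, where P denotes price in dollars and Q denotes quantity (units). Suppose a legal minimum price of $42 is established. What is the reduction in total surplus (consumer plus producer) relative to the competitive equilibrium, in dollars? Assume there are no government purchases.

Without the control the market clears where 353 - 8P = 5P - 50, i.e. P* = 31 and Q* = 105.
Since 42 > 31, the floor is binding.
At P = 42: Qd = 353 - 8·42 = 17 and Qs = 5·42 - 50 = 160.
Quantity traded falls to 17. At Q = 17 the demand price is (353 - 17)/8 = 42 and the supply price is (50 + 17)/5 = 13.4.
Deadweight loss = ½ · (42 - 13.4) · (105 - 17) = ½ · 28.6 · 88 = 1258.4.

1258.4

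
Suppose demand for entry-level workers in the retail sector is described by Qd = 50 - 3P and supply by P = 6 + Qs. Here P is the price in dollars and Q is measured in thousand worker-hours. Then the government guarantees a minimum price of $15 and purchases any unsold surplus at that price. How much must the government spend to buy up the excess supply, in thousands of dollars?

60

Rearranging supply gives Qs = P - 6. In a free market, 50 - 3P = P - 6 gives the equilibrium P* = 14, Q* = 8.
The floor of 15 is above the equilibrium price 14, so it binds.
At P = 15: Qd = 50 - 3·15 = 5 and Qs = 15 - 6 = 9.
Surplus = Qs - Qd = 4.
Government expenditure = surplus × support price = 4 × 15 = 60.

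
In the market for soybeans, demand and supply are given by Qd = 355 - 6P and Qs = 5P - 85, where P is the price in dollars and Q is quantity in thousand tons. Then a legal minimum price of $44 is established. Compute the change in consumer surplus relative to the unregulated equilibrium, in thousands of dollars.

In a free market, 355 - 6P = 5P - 85 gives the equilibrium P* = 40, Q* = 115.
Since 44 > 40, the floor is binding.
At P = 44: Qd = 355 - 6·44 = 91 and Qs = 5·44 - 85 = 135.
Consumer surplus without the control is ½ · (355/6 - 40) · 115 = 13225/12.
With the floor, consumers buy 91 units at 44, so CS = ½ · (355/6 - 44) · 91 = 8281/12.
Change in consumer surplus = 8281/12 - 13225/12 = -412.

-412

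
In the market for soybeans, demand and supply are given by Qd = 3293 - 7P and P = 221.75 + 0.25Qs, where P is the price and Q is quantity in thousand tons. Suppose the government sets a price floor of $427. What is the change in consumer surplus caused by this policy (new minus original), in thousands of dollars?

-22019.5

Rearranging supply gives Qs = 4P - 887. Without the control the market clears where 3293 - 7P = 4P - 887, i.e. P* = 380 and Q* = 633.
Because the floor (427) lies above the market-clearing price, it is binding.
At P = 427: Qd = 3293 - 7·427 = 304 and Qs = 4·427 - 887 = 821.
Consumer surplus without the control is ½ · (3293/7 - 380) · 633 = 400689/14.
With the floor, consumers buy 304 units at 427, so CS = ½ · (3293/7 - 427) · 304 = 46208/7.
Change in consumer surplus = 46208/7 - 400689/14 = -22019.5.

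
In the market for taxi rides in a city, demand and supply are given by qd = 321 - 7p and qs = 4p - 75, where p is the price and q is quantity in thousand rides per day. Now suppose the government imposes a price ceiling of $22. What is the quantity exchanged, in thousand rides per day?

In a free market, 321 - 7p = 4p - 75 gives the equilibrium p* = 36, q* = 69.
Since 22 < 36, the ceiling is binding.
At p = 22: qd = 321 - 7·22 = 167 and qs = 4·22 - 75 = 13.
The quantity actually transacted is the short side, supply: 13.

13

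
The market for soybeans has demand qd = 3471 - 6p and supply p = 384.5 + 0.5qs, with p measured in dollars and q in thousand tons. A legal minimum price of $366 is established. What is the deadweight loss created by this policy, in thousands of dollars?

Rearranging supply gives qs = 2p - 769. In a free market, 3471 - 6p = 2p - 769 gives the equilibrium p* = 530, q* = 291.
Since 366 is below p* = 530, the floor does not bind and the free-market outcome prevails.
Since the control does not bind, no trades are prevented and deadweight loss is zero.

0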